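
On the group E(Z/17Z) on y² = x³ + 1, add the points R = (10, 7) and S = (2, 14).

(10, 7) + (2, 14). λ = (14 - 7)/(2 - 10) ≡ 7/9 mod 17. 9⁻¹ ≡ 2 (mod 17) since 9·2 = 18 ≡ 1, so λ ≡ 14.
  x = λ² - 10 - 2 = 196 - 12 ≡ 14; y = λ·(10 - 14) - 7 ≡ 5. → (14, 5)

(14, 5)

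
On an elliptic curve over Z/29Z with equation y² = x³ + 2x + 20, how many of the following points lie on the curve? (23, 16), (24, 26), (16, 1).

2

(23, 16): 16² ≡ 24, rhs ≡ 24 → on.
(24, 26): 26² ≡ 9, rhs ≡ 1 → off.
(16, 1): 1² ≡ 1, rhs ≡ 1 → on.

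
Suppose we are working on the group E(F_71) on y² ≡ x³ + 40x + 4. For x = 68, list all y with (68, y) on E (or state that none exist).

none

x³ + 40x + 4 = 317156 ≡ 70 (mod 71).
70 is a non-residue mod 71; no y exists.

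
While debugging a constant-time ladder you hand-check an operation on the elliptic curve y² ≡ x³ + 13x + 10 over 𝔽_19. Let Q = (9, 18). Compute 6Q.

(7, 8)

Repeated addition: build up to 6Q.
2Q: tangent at (9, 18): λ = (3·9² + 13)/(2·18) ≡ 9/17. 17⁻¹ ≡ 9 (mod 19) since 17·9 = 153 ≡ 1, so λ ≡ 9·9 ≡ 5.
  x = λ² - 9 - 9 = 25 - 18 ≡ 7; y = λ·(9 - 7) - 18 ≡ 11. → (7, 11)
3Q: (7, 11) + (9, 18). λ = (18 - 11)/(9 - 7) ≡ 7/2 mod 19. 2⁻¹ ≡ 10 (mod 19), so λ ≡ 13.
  x = λ² - 7 - 9 = 169 - 16 ≡ 1; y = λ·(7 - 1) - 11 ≡ 10. → (1, 10)
4Q: (1, 10) + (9, 18). λ = (18 - 10)/(9 - 1) ≡ 8/8 mod 19. 8⁻¹ ≡ 12 (mod 19), so λ ≡ 1.
  x = λ² - 1 - 9 = 1 - 10 ≡ 10; y = λ·(1 - 10) - 10 ≡ 0. → (10, 0)
5Q: (10, 0) + (9, 18). λ = (18 - 0)/(9 - 10) ≡ 18/18 mod 19. 18⁻¹ ≡ 18 (mod 19) since 18·18 = 324 ≡ 1, so λ ≡ 1.
  x = λ² - 10 - 9 = 1 - 19 ≡ 1; y = λ·(10 - 1) - 0 ≡ 9. → (1, 9)
6Q: (1, 9) + (9, 18). λ = (18 - 9)/(9 - 1) ≡ 9/8 mod 19. 8⁻¹ ≡ 12 (mod 19), so λ ≡ 13.
  x = λ² - 1 - 9 = 169 - 10 ≡ 7; y = λ·(1 - 7) - 9 ≡ 8. → (7, 8)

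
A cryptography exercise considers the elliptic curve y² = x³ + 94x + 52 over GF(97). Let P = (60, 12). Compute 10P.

(44, 36)

Double-and-add on 10 = (1010)₂. Start with P = (60, 12) for the leading 1-bit.
double: tangent at (60, 12): λ = (3·60² + 94)/(2·12) ≡ 30/24. 24⁻¹ ≡ 93 (mod 97), so λ ≡ 30·93 ≡ 74.
  x = λ² - 60 - 60 = 5476 - 120 ≡ 21; y = λ·(60 - 21) - 12 ≡ 61. → (21, 61)
double: tangent at (21, 61): λ = (3·21² + 94)/(2·61) ≡ 59/25. 25⁻¹ ≡ 66 (mod 97), so λ ≡ 59·66 ≡ 14.
  x = λ² - 21 - 21 = 196 - 42 ≡ 57; y = λ·(21 - 57) - 61 ≡ 17. → (57, 17)
add P: (57, 17) + (60, 12). λ = (12 - 17)/(60 - 57) ≡ 92/3 mod 97. 3⁻¹ ≡ 65 (mod 97) since 3·65 = 195 ≡ 1, so λ ≡ 63.
  x = λ² - 57 - 60 = 3969 - 117 ≡ 69; y = λ·(57 - 69) - 17 ≡ 3. → (69, 3)
double: tangent at (69, 3): λ = (3·69² + 94)/(2·3) ≡ 21/6. 6⁻¹ ≡ 81 (mod 97) since 6·81 = 486 ≡ 1, so λ ≡ 21·81 ≡ 52.
  x = λ² - 69 - 69 = 2704 - 138 ≡ 44; y = λ·(69 - 44) - 3 ≡ 36. → (44, 36)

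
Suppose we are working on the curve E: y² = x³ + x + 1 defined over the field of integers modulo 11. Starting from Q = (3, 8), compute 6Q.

Repeated addition: build up to 6Q.
2Q: tangent at (3, 8): λ = (3·3² + 1)/(2·8) ≡ 6/5. 5⁻¹ ≡ 9 (mod 11), so λ ≡ 6·9 ≡ 10.
  x = λ² - 3 - 3 = 100 - 6 ≡ 6; y = λ·(3 - 6) - 8 ≡ 6. → (6, 6)
3Q: (6, 6) + (3, 8). λ = (8 - 6)/(3 - 6) ≡ 2/8 mod 11. 8⁻¹ ≡ 7 (mod 11), so λ ≡ 3.
  x = λ² - 6 - 3 = 9 - 9 ≡ 0; y = λ·(6 - 0) - 6 ≡ 1. → (0, 1)
4Q: (0, 1) + (3, 8). λ = (8 - 1)/(3 - 0) ≡ 7/3 mod 11. 3⁻¹ ≡ 4 (mod 11), so λ ≡ 6.
  x = λ² - 0 - 3 = 36 - 3 ≡ 0; y = λ·(0 - 0) - 1 ≡ 10. → (0, 10)
5Q: (0, 10) + (3, 8). λ = (8 - 10)/(3 - 0) ≡ 9/3 mod 11. 3⁻¹ ≡ 4 (mod 11) since 3·4 = 12 ≡ 1, so λ ≡ 3.
  x = λ² - 0 - 3 = 9 - 3 ≡ 6; y = λ·(0 - 6) - 10 ≡ 5. → (6, 5)
6Q: (6, 5) + (3, 8). λ = (8 - 5)/(3 - 6) ≡ 3/8 mod 11. 8⁻¹ ≡ 7 (mod 11), so λ ≡ 10.
  x = λ² - 6 - 3 = 100 - 9 ≡ 3; y = λ·(6 - 3) - 5 ≡ 3. → (3, 3)

(3, 3)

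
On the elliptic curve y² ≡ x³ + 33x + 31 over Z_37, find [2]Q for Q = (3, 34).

tangent at (3, 34): λ = (3·3² + 33)/(2·34) ≡ 23/31. 31⁻¹ ≡ 6 (mod 37) since 31·6 = 186 ≡ 1, so λ ≡ 23·6 ≡ 27.
  x = λ² - 3 - 3 = 729 - 6 ≡ 20; y = λ·(3 - 20) - 34 ≡ 25. → (20, 25)

(20, 25)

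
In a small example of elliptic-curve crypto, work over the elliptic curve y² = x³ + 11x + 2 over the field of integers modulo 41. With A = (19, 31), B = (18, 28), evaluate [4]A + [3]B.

First 4A:
Repeated addition: build up to 4A.
2A: tangent at (19, 31): λ = (3·19² + 11)/(2·31) ≡ 28/21. 21⁻¹ ≡ 2 (mod 41) since 21·2 = 42 ≡ 1, so λ ≡ 28·2 ≡ 15.
  x = λ² - 19 - 19 = 225 - 38 ≡ 23; y = λ·(19 - 23) - 31 ≡ 32. → (23, 32)
3A: (23, 32) + (19, 31). λ = (31 - 32)/(19 - 23) ≡ 40/37 mod 41. 37⁻¹ ≡ 10 (mod 41), so λ ≡ 31.
  x = λ² - 23 - 19 = 961 - 42 ≡ 17; y = λ·(23 - 17) - 32 ≡ 31. → (17, 31)
4A: (17, 31) + (19, 31). λ = (31 - 31)/(19 - 17) ≡ 0/2 mod 41. 2⁻¹ ≡ 21 (mod 41) since 2·21 = 42 ≡ 1, so λ ≡ 0.
  x = λ² - 17 - 19 = 0 - 36 ≡ 5; y = λ·(17 - 5) - 31 ≡ 10. → (5, 10)
4A = (5, 10).
Next 3B:
Repeated addition: build up to 3B.
2B: tangent at (18, 28): λ = (3·18² + 11)/(2·28) ≡ 40/15. 15⁻¹ ≡ 11 (mod 41) since 15·11 = 165 ≡ 1, so λ ≡ 40·11 ≡ 30.
  x = λ² - 18 - 18 = 900 - 36 ≡ 3; y = λ·(18 - 3) - 28 ≡ 12. → (3, 12)
3B: (3, 12) + (18, 28). λ = (28 - 12)/(18 - 3) ≡ 16/15 mod 41. 15⁻¹ ≡ 11 (mod 41) since 15·11 = 165 ≡ 1, so λ ≡ 12.
  x = λ² - 3 - 18 = 144 - 21 ≡ 0; y = λ·(3 - 0) - 12 ≡ 24. → (0, 24)
3B = (0, 24).
Finally 4A + 3B:
(5, 10) + (0, 24). λ = (24 - 10)/(0 - 5) ≡ 14/36 mod 41. 36⁻¹ ≡ 8 (mod 41) since 36·8 = 288 ≡ 1, so λ ≡ 30.
  x = λ² - 5 - 0 = 900 - 5 ≡ 34; y = λ·(5 - 34) - 10 ≡ 22. → (34, 22)

(34, 22)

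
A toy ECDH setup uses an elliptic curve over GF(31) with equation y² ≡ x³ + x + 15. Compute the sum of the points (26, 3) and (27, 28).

(14, 18)

(26, 3) + (27, 28). λ = (28 - 3)/(27 - 26) ≡ 25/1 mod 31. 1⁻¹ ≡ 1 (mod 31), so λ ≡ 25.
  x = λ² - 26 - 27 = 625 - 53 ≡ 14; y = λ·(26 - 14) - 3 ≡ 18. → (14, 18)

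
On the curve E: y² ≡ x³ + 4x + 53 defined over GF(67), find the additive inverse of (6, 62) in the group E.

(6, 5)

-(6, 62) = (6, -62 mod 67) = (6, 5).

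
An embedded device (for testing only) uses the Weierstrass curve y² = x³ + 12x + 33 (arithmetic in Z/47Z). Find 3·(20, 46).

(4, 2)

Write P = (20, 46).
Repeated addition: build up to 3P.
2P: tangent at (20, 46): λ = (3·20² + 12)/(2·46) ≡ 37/45. 45⁻¹ ≡ 23 (mod 47) since 45·23 = 1035 ≡ 1, so λ ≡ 37·23 ≡ 5.
  x = λ² - 20 - 20 = 25 - 40 ≡ 32; y = λ·(20 - 32) - 46 ≡ 35. → (32, 35)
3P: (32, 35) + (20, 46). λ = (46 - 35)/(20 - 32) ≡ 11/35 mod 47. 35⁻¹ ≡ 43 (mod 47) since 35·43 = 1505 ≡ 1, so λ ≡ 3.
  x = λ² - 32 - 20 = 9 - 52 ≡ 4; y = λ·(32 - 4) - 35 ≡ 2. → (4, 2)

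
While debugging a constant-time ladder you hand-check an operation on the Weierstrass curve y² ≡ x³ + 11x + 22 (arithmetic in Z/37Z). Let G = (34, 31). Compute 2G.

(15, 26)

tangent at (34, 31): λ = (3·34² + 11)/(2·31) ≡ 1/25. 25⁻¹ ≡ 3 (mod 37), so λ ≡ 1·3 ≡ 3.
  x = λ² - 34 - 34 = 9 - 68 ≡ 15; y = λ·(34 - 15) - 31 ≡ 26. → (15, 26)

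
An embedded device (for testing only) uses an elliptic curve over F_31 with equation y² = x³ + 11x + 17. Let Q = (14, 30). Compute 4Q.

Double-and-add on 4 = (100)₂. Start with Q = (14, 30) for the leading 1-bit.
double: tangent at (14, 30): λ = (3·14² + 11)/(2·30) ≡ 10/29. 29⁻¹ ≡ 15 (mod 31), so λ ≡ 10·15 ≡ 26.
  x = λ² - 14 - 14 = 676 - 28 ≡ 28; y = λ·(14 - 28) - 30 ≡ 9. → (28, 9)
double: tangent at (28, 9): λ = (3·28² + 11)/(2·9) ≡ 7/18. 18⁻¹ ≡ 19 (mod 31), so λ ≡ 7·19 ≡ 9.
  x = λ² - 28 - 28 = 81 - 56 ≡ 25; y = λ·(28 - 25) - 9 ≡ 18. → (25, 18)

(25, 18)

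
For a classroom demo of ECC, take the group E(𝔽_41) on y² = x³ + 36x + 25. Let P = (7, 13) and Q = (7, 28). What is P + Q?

The two points share x = 7 and their y-coordinates satisfy 13 + 28 ≡ 0 (mod 41), so they are inverses. Their sum is O.

O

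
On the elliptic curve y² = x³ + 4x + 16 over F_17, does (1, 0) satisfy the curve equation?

no

y² = 0² ≡ 0; x³ + 4x + 16 = 21 ≡ 4 (mod 17). 0 ≠ 4.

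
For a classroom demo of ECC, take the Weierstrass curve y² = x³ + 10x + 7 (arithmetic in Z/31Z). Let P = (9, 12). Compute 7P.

Double-and-add on 7 = (111)₂. Start with P = (9, 12) for the leading 1-bit.
double: tangent at (9, 12): λ = (3·9² + 10)/(2·12) ≡ 5/24. 24⁻¹ ≡ 22 (mod 31) since 24·22 = 528 ≡ 1, so λ ≡ 5·22 ≡ 17.
  x = λ² - 9 - 9 = 289 - 18 ≡ 23; y = λ·(9 - 23) - 12 ≡ 29. → (23, 29)
add P: (23, 29) + (9, 12). λ = (12 - 29)/(9 - 23) ≡ 14/17 mod 31. 17⁻¹ ≡ 11 (mod 31), so λ ≡ 30.
  x = λ² - 23 - 9 = 900 - 32 ≡ 0; y = λ·(23 - 0) - 29 ≡ 10. → (0, 10)
double: tangent at (0, 10): λ = (3·0² + 10)/(2·10) ≡ 10/20. 20⁻¹ ≡ 14 (mod 31) since 20·14 = 280 ≡ 1, so λ ≡ 10·14 ≡ 16.
  x = λ² - 0 - 0 = 256 - 0 ≡ 8; y = λ·(0 - 8) - 10 ≡ 17. → (8, 17)
add P: (8, 17) + (9, 12). λ = (12 - 17)/(9 - 8) ≡ 26/1 mod 31. 1⁻¹ ≡ 1 (mod 31), so λ ≡ 26.
  x = λ² - 8 - 9 = 676 - 17 ≡ 8; y = λ·(8 - 8) - 17 ≡ 14. → (8, 14)

(8, 14)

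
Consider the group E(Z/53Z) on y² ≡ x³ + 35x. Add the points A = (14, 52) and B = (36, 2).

(14, 52) + (36, 2). λ = (2 - 52)/(36 - 14) ≡ 3/22 mod 53. 22⁻¹ ≡ 41 (mod 53) since 22·41 = 902 ≡ 1, so λ ≡ 17.
  x = λ² - 14 - 36 = 289 - 50 ≡ 27; y = λ·(14 - 27) - 52 ≡ 45. → (27, 45)

(27, 45)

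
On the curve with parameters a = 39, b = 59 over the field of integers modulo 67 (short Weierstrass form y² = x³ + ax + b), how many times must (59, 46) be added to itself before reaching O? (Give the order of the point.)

12

2P: tangent at (59, 46): λ = (3·59² + 39)/(2·46) ≡ 30/25. 25⁻¹ ≡ 59 (mod 67), so λ ≡ 30·59 ≡ 28.
  x = λ² - 59 - 59 = 784 - 118 ≡ 63; y = λ·(59 - 63) - 46 ≡ 43. → (63, 43)
3P: (63, 43) + (59, 46). λ = (46 - 43)/(59 - 63) ≡ 3/63 mod 67. 63⁻¹ ≡ 50 (mod 67) since 63·50 = 3150 ≡ 1, so λ ≡ 16.
  x = λ² - 63 - 59 = 256 - 122 ≡ 0; y = λ·(63 - 0) - 43 ≡ 27. → (0, 27)
4P: (0, 27) + (59, 46). λ = (46 - 27)/(59 - 0) ≡ 19/59 mod 67. 59⁻¹ ≡ 25 (mod 67), so λ ≡ 6.
  x = λ² - 0 - 59 = 36 - 59 ≡ 44; y = λ·(0 - 44) - 27 ≡ 44. → (44, 44)
5P: (44, 44) + (59, 46). λ = (46 - 44)/(59 - 44) ≡ 2/15 mod 67. 15⁻¹ ≡ 9 (mod 67), so λ ≡ 18.
  x = λ² - 44 - 59 = 324 - 103 ≡ 20; y = λ·(44 - 20) - 44 ≡ 53. → (20, 53)
6P: (20, 53) + (59, 46). λ = (46 - 53)/(59 - 20) ≡ 60/39 mod 67. 39⁻¹ ≡ 55 (mod 67) since 39·55 = 2145 ≡ 1, so λ ≡ 17.
  x = λ² - 20 - 59 = 289 - 79 ≡ 9; y = λ·(20 - 9) - 53 ≡ 0. → (9, 0)
7P: (9, 0) + (59, 46). λ = (46 - 0)/(59 - 9) ≡ 46/50 mod 67. 50⁻¹ ≡ 63 (mod 67), so λ ≡ 17.
  x = λ² - 9 - 59 = 289 - 68 ≡ 20; y = λ·(9 - 20) - 0 ≡ 14. → (20, 14)
8P: (20, 14) + (59, 46). λ = (46 - 14)/(59 - 20) ≡ 32/39 mod 67. 39⁻¹ ≡ 55 (mod 67), so λ ≡ 18.
  x = λ² - 20 - 59 = 324 - 79 ≡ 44; y = λ·(20 - 44) - 14 ≡ 23. → (44, 23)
9P: (44, 23) + (59, 46). λ = (46 - 23)/(59 - 44) ≡ 23/15 mod 67. 15⁻¹ ≡ 9 (mod 67) since 15·9 = 135 ≡ 1, so λ ≡ 6.
  x = λ² - 44 - 59 = 36 - 103 ≡ 0; y = λ·(44 - 0) - 23 ≡ 40. → (0, 40)
10P: (0, 40) + (59, 46). λ = (46 - 40)/(59 - 0) ≡ 6/59 mod 67. 59⁻¹ ≡ 25 (mod 67), so λ ≡ 16.
  x = λ² - 0 - 59 = 256 - 59 ≡ 63; y = λ·(0 - 63) - 40 ≡ 24. → (63, 24)
11P: (63, 24) + (59, 46). λ = (46 - 24)/(59 - 63) ≡ 22/63 mod 67. 63⁻¹ ≡ 50 (mod 67), so λ ≡ 28.
  x = λ² - 63 - 59 = 784 - 122 ≡ 59; y = λ·(63 - 59) - 24 ≡ 21. → (59, 21)
12P: (59, 21) + (59, 46): same x and y₁ ≡ -y₂, so the sum is O.
12P = O, so the order is 12.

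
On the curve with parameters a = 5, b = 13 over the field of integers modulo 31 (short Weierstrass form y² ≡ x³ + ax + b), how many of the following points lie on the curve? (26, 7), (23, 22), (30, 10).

(26, 7): 7² ≡ 18, rhs ≡ 18 → on.
(23, 22): 22² ≡ 19, rhs ≡ 19 → on.
(30, 10): 10² ≡ 7, rhs ≡ 7 → on.

3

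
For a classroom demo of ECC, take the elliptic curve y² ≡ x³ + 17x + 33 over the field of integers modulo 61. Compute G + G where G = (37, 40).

(6, 30)

tangent at (37, 40): λ = (3·37² + 17)/(2·40) ≡ 37/19. 19⁻¹ ≡ 45 (mod 61), so λ ≡ 37·45 ≡ 18.
  x = λ² - 37 - 37 = 324 - 74 ≡ 6; y = λ·(37 - 6) - 40 ≡ 30. → (6, 30)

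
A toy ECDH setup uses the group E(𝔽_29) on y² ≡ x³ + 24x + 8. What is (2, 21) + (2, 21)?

tangent at (2, 21): λ = (3·2² + 24)/(2·21) ≡ 7/13. 13⁻¹ ≡ 9 (mod 29) since 13·9 = 117 ≡ 1, so λ ≡ 7·9 ≡ 5.
  x = λ² - 2 - 2 = 25 - 4 ≡ 21; y = λ·(2 - 21) - 21 ≡ 0. → (21, 0)

(21, 0)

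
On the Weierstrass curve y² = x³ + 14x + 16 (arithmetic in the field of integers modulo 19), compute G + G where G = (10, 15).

tangent at (10, 15): λ = (3·10² + 14)/(2·15) ≡ 10/11. 11⁻¹ ≡ 7 (mod 19), so λ ≡ 10·7 ≡ 13.
  x = λ² - 10 - 10 = 169 - 20 ≡ 16; y = λ·(10 - 16) - 15 ≡ 2. → (16, 2)

(16, 2)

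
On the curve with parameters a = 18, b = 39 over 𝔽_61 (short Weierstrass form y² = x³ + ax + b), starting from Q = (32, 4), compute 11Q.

(42, 55)

Double-and-add on 11 = (1011)₂. Start with Q = (32, 4) for the leading 1-bit.
double: tangent at (32, 4): λ = (3·32² + 18)/(2·4) ≡ 40/8. 8⁻¹ ≡ 23 (mod 61), so λ ≡ 40·23 ≡ 5.
  x = λ² - 32 - 32 = 25 - 64 ≡ 22; y = λ·(32 - 22) - 4 ≡ 46. → (22, 46)
double: tangent at (22, 46): λ = (3·22² + 18)/(2·46) ≡ 6/31. 31⁻¹ ≡ 2 (mod 61) since 31·2 = 62 ≡ 1, so λ ≡ 6·2 ≡ 12.
  x = λ² - 22 - 22 = 144 - 44 ≡ 39; y = λ·(22 - 39) - 46 ≡ 55. → (39, 55)
add Q: (39, 55) + (32, 4). λ = (4 - 55)/(32 - 39) ≡ 10/54 mod 61. 54⁻¹ ≡ 26 (mod 61), so λ ≡ 16.
  x = λ² - 39 - 32 = 256 - 71 ≡ 2; y = λ·(39 - 2) - 55 ≡ 49. → (2, 49)
double: tangent at (2, 49): λ = (3·2² + 18)/(2·49) ≡ 30/37. 37⁻¹ ≡ 33 (mod 61), so λ ≡ 30·33 ≡ 14.
  x = λ² - 2 - 2 = 196 - 4 ≡ 9; y = λ·(2 - 9) - 49 ≡ 36. → (9, 36)
add Q: (9, 36) + (32, 4). λ = (4 - 36)/(32 - 9) ≡ 29/23 mod 61. 23⁻¹ ≡ 8 (mod 61), so λ ≡ 49.
  x = λ² - 9 - 32 = 2401 - 41 ≡ 42; y = λ·(9 - 42) - 36 ≡ 55. → (42, 55)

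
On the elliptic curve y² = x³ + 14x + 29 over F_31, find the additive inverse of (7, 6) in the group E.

-(7, 6) = (7, -6 mod 31) = (7, 25).

(7, 25)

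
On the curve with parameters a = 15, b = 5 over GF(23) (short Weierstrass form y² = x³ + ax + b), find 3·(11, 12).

Write Q = (11, 12).
Repeated addition: build up to 3Q.
2Q: tangent at (11, 12): λ = (3·11² + 15)/(2·12) ≡ 10/1. 1⁻¹ ≡ 1 (mod 23), so λ ≡ 10·1 ≡ 10.
  x = λ² - 11 - 11 = 100 - 22 ≡ 9; y = λ·(11 - 9) - 12 ≡ 8. → (9, 8)
3Q: (9, 8) + (11, 12). λ = (12 - 8)/(11 - 9) ≡ 4/2 mod 23. 2⁻¹ ≡ 12 (mod 23) since 2·12 = 24 ≡ 1, so λ ≡ 2.
  x = λ² - 9 - 11 = 4 - 20 ≡ 7; y = λ·(9 - 7) - 8 ≡ 19. → (7, 19)

(7, 19)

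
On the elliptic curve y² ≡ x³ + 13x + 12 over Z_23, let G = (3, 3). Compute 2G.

(18, 12)

tangent at (3, 3): λ = (3·3² + 13)/(2·3) ≡ 17/6. 6⁻¹ ≡ 4 (mod 23), so λ ≡ 17·4 ≡ 22.
  x = λ² - 3 - 3 = 484 - 6 ≡ 18; y = λ·(3 - 18) - 3 ≡ 12. → (18, 12)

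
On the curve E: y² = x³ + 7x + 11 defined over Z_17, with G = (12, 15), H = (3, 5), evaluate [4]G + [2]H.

First 4G:
Double-and-add on 4 = (100)₂. Start with G = (12, 15) for the leading 1-bit.
double: tangent at (12, 15): λ = (3·12² + 7)/(2·15) ≡ 14/13. 13⁻¹ ≡ 4 (mod 17) since 13·4 = 52 ≡ 1, so λ ≡ 14·4 ≡ 5.
  x = λ² - 12 - 12 = 25 - 24 ≡ 1; y = λ·(12 - 1) - 15 ≡ 6. → (1, 6)
double: tangent at (1, 6): λ = (3·1² + 7)/(2·6) ≡ 10/12. 12⁻¹ ≡ 10 (mod 17), so λ ≡ 10·10 ≡ 15.
  x = λ² - 1 - 1 = 225 - 2 ≡ 2; y = λ·(1 - 2) - 6 ≡ 13. → (2, 13)
4G = (2, 13).
Next 2H:
Repeated addition: build up to 2H.
2H: tangent at (3, 5): λ = (3·3² + 7)/(2·5) ≡ 0/10. 10⁻¹ ≡ 12 (mod 17), so λ ≡ 0·12 ≡ 0.
  x = λ² - 3 - 3 = 0 - 6 ≡ 11; y = λ·(3 - 11) - 5 ≡ 12. → (11, 12)
2H = (11, 12).
Finally 4G + 2H:
(2, 13) + (11, 12). λ = (12 - 13)/(11 - 2) ≡ 16/9 mod 17. 9⁻¹ ≡ 2 (mod 17), so λ ≡ 15.
  x = λ² - 2 - 11 = 225 - 13 ≡ 8; y = λ·(2 - 8) - 13 ≡ 16. → (8, 16)

(8, 16)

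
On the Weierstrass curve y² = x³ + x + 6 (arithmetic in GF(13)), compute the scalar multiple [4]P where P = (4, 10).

(9, 9)

Repeated addition: build up to 4P.
2P: tangent at (4, 10): λ = (3·4² + 1)/(2·10) ≡ 10/7. 7⁻¹ ≡ 2 (mod 13), so λ ≡ 10·2 ≡ 7.
  x = λ² - 4 - 4 = 49 - 8 ≡ 2; y = λ·(4 - 2) - 10 ≡ 4. → (2, 4)
3P: (2, 4) + (4, 10). λ = (10 - 4)/(4 - 2) ≡ 6/2 mod 13. 2⁻¹ ≡ 7 (mod 13), so λ ≡ 3.
  x = λ² - 2 - 4 = 9 - 6 ≡ 3; y = λ·(2 - 3) - 4 ≡ 6. → (3, 6)
4P: (3, 6) + (4, 10). λ = (10 - 6)/(4 - 3) ≡ 4/1 mod 13. 1⁻¹ ≡ 1 (mod 13), so λ ≡ 4.
  x = λ² - 3 - 4 = 16 - 7 ≡ 9; y = λ·(3 - 9) - 6 ≡ 9. → (9, 9)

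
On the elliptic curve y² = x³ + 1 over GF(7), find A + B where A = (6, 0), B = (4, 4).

(1, 4)

(6, 0) + (4, 4). λ = (4 - 0)/(4 - 6) ≡ 4/5 mod 7. 5⁻¹ ≡ 3 (mod 7), so λ ≡ 5.
  x = λ² - 6 - 4 = 25 - 10 ≡ 1; y = λ·(6 - 1) - 0 ≡ 4. → (1, 4)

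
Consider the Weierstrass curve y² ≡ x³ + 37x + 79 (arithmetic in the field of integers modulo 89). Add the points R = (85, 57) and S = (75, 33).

(38, 38)

(85, 57) + (75, 33). λ = (33 - 57)/(75 - 85) ≡ 65/79 mod 89. 79⁻¹ ≡ 80 (mod 89) since 79·80 = 6320 ≡ 1, so λ ≡ 38.
  x = λ² - 85 - 75 = 1444 - 160 ≡ 38; y = λ·(85 - 38) - 57 ≡ 38. → (38, 38)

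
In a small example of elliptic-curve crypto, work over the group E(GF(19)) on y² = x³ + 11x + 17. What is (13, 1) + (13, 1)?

tangent at (13, 1): λ = (3·13² + 11)/(2·1) ≡ 5/2. 2⁻¹ ≡ 10 (mod 19), so λ ≡ 5·10 ≡ 12.
  x = λ² - 13 - 13 = 144 - 26 ≡ 4; y = λ·(13 - 4) - 1 ≡ 12. → (4, 12)

(4, 12)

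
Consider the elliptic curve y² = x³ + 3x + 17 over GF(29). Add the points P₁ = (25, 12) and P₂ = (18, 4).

(25, 12) + (18, 4). λ = (4 - 12)/(18 - 25) ≡ 21/22 mod 29. 22⁻¹ ≡ 4 (mod 29), so λ ≡ 26.
  x = λ² - 25 - 18 = 676 - 43 ≡ 24; y = λ·(25 - 24) - 12 ≡ 14. → (24, 14)

(24, 14)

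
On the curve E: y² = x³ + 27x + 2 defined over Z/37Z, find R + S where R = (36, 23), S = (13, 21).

(36, 23) + (13, 21). λ = (21 - 23)/(13 - 36) ≡ 35/14 mod 37. 14⁻¹ ≡ 8 (mod 37), so λ ≡ 21.
  x = λ² - 36 - 13 = 441 - 49 ≡ 22; y = λ·(36 - 22) - 23 ≡ 12. → (22, 12)

(22, 12)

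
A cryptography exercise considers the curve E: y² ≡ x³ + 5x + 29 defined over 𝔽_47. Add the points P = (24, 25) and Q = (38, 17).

(40, 11)

(24, 25) + (38, 17). λ = (17 - 25)/(38 - 24) ≡ 39/14 mod 47. 14⁻¹ ≡ 37 (mod 47) since 14·37 = 518 ≡ 1, so λ ≡ 33.
  x = λ² - 24 - 38 = 1089 - 62 ≡ 40; y = λ·(24 - 40) - 25 ≡ 11. → (40, 11)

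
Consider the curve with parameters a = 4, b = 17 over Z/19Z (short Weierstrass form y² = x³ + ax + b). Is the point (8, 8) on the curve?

y² = 8² ≡ 7; x³ + 4x + 17 = 561 ≡ 10 (mod 19). 7 ≠ 10.

no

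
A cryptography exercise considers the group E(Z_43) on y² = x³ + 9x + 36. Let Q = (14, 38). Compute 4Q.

(12, 18)

Double-and-add on 4 = (100)₂. Start with Q = (14, 38) for the leading 1-bit.
double: tangent at (14, 38): λ = (3·14² + 9)/(2·38) ≡ 38/33. 33⁻¹ ≡ 30 (mod 43), so λ ≡ 38·30 ≡ 22.
  x = λ² - 14 - 14 = 484 - 28 ≡ 26; y = λ·(14 - 26) - 38 ≡ 42. → (26, 42)
double: tangent at (26, 42): λ = (3·26² + 9)/(2·42) ≡ 16/41. 41⁻¹ ≡ 21 (mod 43), so λ ≡ 16·21 ≡ 35.
  x = λ² - 26 - 26 = 1225 - 52 ≡ 12; y = λ·(26 - 12) - 42 ≡ 18. → (12, 18)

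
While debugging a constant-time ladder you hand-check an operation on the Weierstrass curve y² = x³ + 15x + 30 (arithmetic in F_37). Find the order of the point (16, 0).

2

2P: (16, 0) + (16, 0): same x and y₁ ≡ -y₂, so the sum is 𝒪.
2P = 𝒪, so the order is 2.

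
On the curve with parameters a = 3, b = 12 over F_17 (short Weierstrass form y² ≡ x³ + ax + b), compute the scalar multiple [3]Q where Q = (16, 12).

Repeated addition: build up to 3Q.
2Q: tangent at (16, 12): λ = (3·16² + 3)/(2·12) ≡ 6/7. 7⁻¹ ≡ 5 (mod 17), so λ ≡ 6·5 ≡ 13.
  x = λ² - 16 - 16 = 169 - 32 ≡ 1; y = λ·(16 - 1) - 12 ≡ 13. → (1, 13)
3Q: (1, 13) + (16, 12). λ = (12 - 13)/(16 - 1) ≡ 16/15 mod 17. 15⁻¹ ≡ 8 (mod 17), so λ ≡ 9.
  x = λ² - 1 - 16 = 81 - 17 ≡ 13; y = λ·(1 - 13) - 13 ≡ 15. → (13, 15)

(13, 15)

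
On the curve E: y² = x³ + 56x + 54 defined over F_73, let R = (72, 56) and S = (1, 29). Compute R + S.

(72, 56) + (1, 29). λ = (29 - 56)/(1 - 72) ≡ 46/2 mod 73. 2⁻¹ ≡ 37 (mod 73), so λ ≡ 23.
  x = λ² - 72 - 1 = 529 - 73 ≡ 18; y = λ·(72 - 18) - 56 ≡ 18. → (18, 18)

(18, 18)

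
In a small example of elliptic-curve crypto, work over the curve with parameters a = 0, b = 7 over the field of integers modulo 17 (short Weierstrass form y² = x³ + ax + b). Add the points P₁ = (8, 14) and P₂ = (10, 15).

(12, 1)

(8, 14) + (10, 15). λ = (15 - 14)/(10 - 8) ≡ 1/2 mod 17. 2⁻¹ ≡ 9 (mod 17), so λ ≡ 9.
  x = λ² - 8 - 10 = 81 - 18 ≡ 12; y = λ·(8 - 12) - 14 ≡ 1. → (12, 1)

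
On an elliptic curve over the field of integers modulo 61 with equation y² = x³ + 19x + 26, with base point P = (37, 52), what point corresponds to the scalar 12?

Double-and-add on 12 = (1100)₂. Start with P = (37, 52) for the leading 1-bit.
double: tangent at (37, 52): λ = (3·37² + 19)/(2·52) ≡ 39/43. 43⁻¹ ≡ 44 (mod 61), so λ ≡ 39·44 ≡ 8.
  x = λ² - 37 - 37 = 64 - 74 ≡ 51; y = λ·(37 - 51) - 52 ≡ 19. → (51, 19)
add P: (51, 19) + (37, 52). λ = (52 - 19)/(37 - 51) ≡ 33/47 mod 61. 47⁻¹ ≡ 13 (mod 61) since 47·13 = 611 ≡ 1, so λ ≡ 2.
  x = λ² - 51 - 37 = 4 - 88 ≡ 38; y = λ·(51 - 38) - 19 ≡ 7. → (38, 7)
double: tangent at (38, 7): λ = (3·38² + 19)/(2·7) ≡ 20/14. 14⁻¹ ≡ 48 (mod 61) since 14·48 = 672 ≡ 1, so λ ≡ 20·48 ≡ 45.
  x = λ² - 38 - 38 = 2025 - 76 ≡ 58; y = λ·(38 - 58) - 7 ≡ 8. → (58, 8)
double: tangent at (58, 8): λ = (3·58² + 19)/(2·8) ≡ 46/16. 16⁻¹ ≡ 42 (mod 61), so λ ≡ 46·42 ≡ 41.
  x = λ² - 58 - 58 = 1681 - 116 ≡ 40; y = λ·(58 - 40) - 8 ≡ 59. → (40, 59)

(40, 59)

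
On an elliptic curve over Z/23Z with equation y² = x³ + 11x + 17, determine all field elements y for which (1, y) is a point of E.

11, 12

x³ + 11x + 17 = 29 ≡ 6 (mod 23).
Square roots of 6 mod 23: 11 and 12 (since 11² = 121 ≡ 6).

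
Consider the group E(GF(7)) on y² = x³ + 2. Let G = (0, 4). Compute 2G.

tangent at (0, 4): λ = (3·0² + 0)/(2·4) ≡ 0/1. 1⁻¹ ≡ 1 (mod 7) since 1·1 = 1 ≡ 1, so λ ≡ 0·1 ≡ 0.
  x = λ² - 0 - 0 = 0 - 0 ≡ 0; y = λ·(0 - 0) - 4 ≡ 3. → (0, 3)

(0, 3)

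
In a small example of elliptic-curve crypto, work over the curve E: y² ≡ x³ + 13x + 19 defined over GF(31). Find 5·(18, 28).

(30, 6)

Write G = (18, 28).
Repeated addition: build up to 5G.
2G: tangent at (18, 28): λ = (3·18² + 13)/(2·28) ≡ 24/25. 25⁻¹ ≡ 5 (mod 31), so λ ≡ 24·5 ≡ 27.
  x = λ² - 18 - 18 = 729 - 36 ≡ 11; y = λ·(18 - 11) - 28 ≡ 6. → (11, 6)
3G: (11, 6) + (18, 28). λ = (28 - 6)/(18 - 11) ≡ 22/7 mod 31. 7⁻¹ ≡ 9 (mod 31), so λ ≡ 12.
  x = λ² - 11 - 18 = 144 - 29 ≡ 22; y = λ·(11 - 22) - 6 ≡ 17. → (22, 17)
4G: (22, 17) + (18, 28). λ = (28 - 17)/(18 - 22) ≡ 11/27 mod 31. 27⁻¹ ≡ 23 (mod 31), so λ ≡ 5.
  x = λ² - 22 - 18 = 25 - 40 ≡ 16; y = λ·(22 - 16) - 17 ≡ 13. → (16, 13)
5G: (16, 13) + (18, 28). λ = (28 - 13)/(18 - 16) ≡ 15/2 mod 31. 2⁻¹ ≡ 16 (mod 31) since 2·16 = 32 ≡ 1, so λ ≡ 23.
  x = λ² - 16 - 18 = 529 - 34 ≡ 30; y = λ·(16 - 30) - 13 ≡ 6. → (30, 6)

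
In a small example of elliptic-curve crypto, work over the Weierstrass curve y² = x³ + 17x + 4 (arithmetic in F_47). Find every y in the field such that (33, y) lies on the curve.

none

x³ + 17x + 4 = 36502 ≡ 30 (mod 47).
30 is a non-residue mod 47; no y exists.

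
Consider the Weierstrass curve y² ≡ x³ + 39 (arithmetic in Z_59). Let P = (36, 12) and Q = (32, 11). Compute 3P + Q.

First 3P:
Repeated addition: build up to 3P.
2P: tangent at (36, 12): λ = (3·36² + 0)/(2·12) ≡ 53/24. 24⁻¹ ≡ 32 (mod 59) since 24·32 = 768 ≡ 1, so λ ≡ 53·32 ≡ 44.
  x = λ² - 36 - 36 = 1936 - 72 ≡ 35; y = λ·(36 - 35) - 12 ≡ 32. → (35, 32)
3P: (35, 32) + (36, 12). λ = (12 - 32)/(36 - 35) ≡ 39/1 mod 59. 1⁻¹ ≡ 1 (mod 59), so λ ≡ 39.
  x = λ² - 35 - 36 = 1521 - 71 ≡ 34; y = λ·(35 - 34) - 32 ≡ 7. → (34, 7)
3P = (34, 7).
Finally 3P + Q:
(34, 7) + (32, 11). λ = (11 - 7)/(32 - 34) ≡ 4/57 mod 59. 57⁻¹ ≡ 29 (mod 59), so λ ≡ 57.
  x = λ² - 34 - 32 = 3249 - 66 ≡ 56; y = λ·(34 - 56) - 7 ≡ 37. → (56, 37)

(56, 37)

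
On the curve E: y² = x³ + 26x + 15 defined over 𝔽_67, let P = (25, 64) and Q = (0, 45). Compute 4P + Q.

(11, 15)

First 4P:
Repeated addition: build up to 4P.
2P: tangent at (25, 64): λ = (3·25² + 26)/(2·64) ≡ 25/61. 61⁻¹ ≡ 11 (mod 67), so λ ≡ 25·11 ≡ 7.
  x = λ² - 25 - 25 = 49 - 50 ≡ 66; y = λ·(25 - 66) - 64 ≡ 51. → (66, 51)
3P: (66, 51) + (25, 64). λ = (64 - 51)/(25 - 66) ≡ 13/26 mod 67. 26⁻¹ ≡ 49 (mod 67), so λ ≡ 34.
  x = λ² - 66 - 25 = 1156 - 91 ≡ 60; y = λ·(66 - 60) - 51 ≡ 19. → (60, 19)
4P: (60, 19) + (25, 64). λ = (64 - 19)/(25 - 60) ≡ 45/32 mod 67. 32⁻¹ ≡ 44 (mod 67), so λ ≡ 37.
  x = λ² - 60 - 25 = 1369 - 85 ≡ 11; y = λ·(60 - 11) - 19 ≡ 52. → (11, 52)
4P = (11, 52).
Finally 4P + Q:
(11, 52) + (0, 45). λ = (45 - 52)/(0 - 11) ≡ 60/56 mod 67. 56⁻¹ ≡ 6 (mod 67), so λ ≡ 25.
  x = λ² - 11 - 0 = 625 - 11 ≡ 11; y = λ·(11 - 11) - 52 ≡ 15. → (11, 15)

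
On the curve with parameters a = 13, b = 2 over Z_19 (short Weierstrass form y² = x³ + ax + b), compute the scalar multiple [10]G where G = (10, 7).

Repeated addition: build up to 10G.
2G: tangent at (10, 7): λ = (3·10² + 13)/(2·7) ≡ 9/14. 14⁻¹ ≡ 15 (mod 19) since 14·15 = 210 ≡ 1, so λ ≡ 9·15 ≡ 2.
  x = λ² - 10 - 10 = 4 - 20 ≡ 3; y = λ·(10 - 3) - 7 ≡ 7. → (3, 7)
3G: (3, 7) + (10, 7). λ = (7 - 7)/(10 - 3) ≡ 0/7 mod 19. 7⁻¹ ≡ 11 (mod 19), so λ ≡ 0.
  x = λ² - 3 - 10 = 0 - 13 ≡ 6; y = λ·(3 - 6) - 7 ≡ 12. → (6, 12)
4G: (6, 12) + (10, 7). λ = (7 - 12)/(10 - 6) ≡ 14/4 mod 19. 4⁻¹ ≡ 5 (mod 19), so λ ≡ 13.
  x = λ² - 6 - 10 = 169 - 16 ≡ 1; y = λ·(6 - 1) - 12 ≡ 15. → (1, 15)
5G: (1, 15) + (10, 7). λ = (7 - 15)/(10 - 1) ≡ 11/9 mod 19. 9⁻¹ ≡ 17 (mod 19) since 9·17 = 153 ≡ 1, so λ ≡ 16.
  x = λ² - 1 - 10 = 256 - 11 ≡ 17; y = λ·(1 - 17) - 15 ≡ 14. → (17, 14)
6G: (17, 14) + (10, 7). λ = (7 - 14)/(10 - 17) ≡ 12/12 mod 19. 12⁻¹ ≡ 8 (mod 19), so λ ≡ 1.
  x = λ² - 17 - 10 = 1 - 27 ≡ 12; y = λ·(17 - 12) - 14 ≡ 10. → (12, 10)
7G: (12, 10) + (10, 7). λ = (7 - 10)/(10 - 12) ≡ 16/17 mod 19. 17⁻¹ ≡ 9 (mod 19), so λ ≡ 11.
  x = λ² - 12 - 10 = 121 - 22 ≡ 4; y = λ·(12 - 4) - 10 ≡ 2. → (4, 2)
8G: (4, 2) + (10, 7). λ = (7 - 2)/(10 - 4) ≡ 5/6 mod 19. 6⁻¹ ≡ 16 (mod 19), so λ ≡ 4.
  x = λ² - 4 - 10 = 16 - 14 ≡ 2; y = λ·(4 - 2) - 2 ≡ 6. → (2, 6)
9G: (2, 6) + (10, 7). λ = (7 - 6)/(10 - 2) ≡ 1/8 mod 19. 8⁻¹ ≡ 12 (mod 19), so λ ≡ 12.
  x = λ² - 2 - 10 = 144 - 12 ≡ 18; y = λ·(2 - 18) - 6 ≡ 11. → (18, 11)
10G: (18, 11) + (10, 7). λ = (7 - 11)/(10 - 18) ≡ 15/11 mod 19. 11⁻¹ ≡ 7 (mod 19), so λ ≡ 10.
  x = λ² - 18 - 10 = 100 - 28 ≡ 15; y = λ·(18 - 15) - 11 ≡ 0. → (15, 0)

(15, 0)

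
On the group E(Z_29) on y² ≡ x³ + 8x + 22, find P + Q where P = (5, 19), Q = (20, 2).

(0, 14)

(5, 19) + (20, 2). λ = (2 - 19)/(20 - 5) ≡ 12/15 mod 29. 15⁻¹ ≡ 2 (mod 29), so λ ≡ 24.
  x = λ² - 5 - 20 = 576 - 25 ≡ 0; y = λ·(5 - 0) - 19 ≡ 14. → (0, 14)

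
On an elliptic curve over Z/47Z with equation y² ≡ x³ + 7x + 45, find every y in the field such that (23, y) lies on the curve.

23, 24

x³ + 7x + 45 = 12373 ≡ 12 (mod 47).
Square roots of 12 mod 47: 23 and 24 (since 23² = 529 ≡ 12).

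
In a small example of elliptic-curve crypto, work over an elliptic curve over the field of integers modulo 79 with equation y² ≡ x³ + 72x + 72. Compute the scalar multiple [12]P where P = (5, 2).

Repeated addition: build up to 12P.
2P: tangent at (5, 2): λ = (3·5² + 72)/(2·2) ≡ 68/4. 4⁻¹ ≡ 20 (mod 79), so λ ≡ 68·20 ≡ 17.
  x = λ² - 5 - 5 = 289 - 10 ≡ 42; y = λ·(5 - 42) - 2 ≡ 1. → (42, 1)
3P: (42, 1) + (5, 2). λ = (2 - 1)/(5 - 42) ≡ 1/42 mod 79. 42⁻¹ ≡ 32 (mod 79) since 42·32 = 1344 ≡ 1, so λ ≡ 32.
  x = λ² - 42 - 5 = 1024 - 47 ≡ 29; y = λ·(42 - 29) - 1 ≡ 20. → (29, 20)
4P: (29, 20) + (5, 2). λ = (2 - 20)/(5 - 29) ≡ 61/55 mod 79. 55⁻¹ ≡ 23 (mod 79), so λ ≡ 60.
  x = λ² - 29 - 5 = 3600 - 34 ≡ 11; y = λ·(29 - 11) - 20 ≡ 33. → (11, 33)
5P: (11, 33) + (5, 2). λ = (2 - 33)/(5 - 11) ≡ 48/73 mod 79. 73⁻¹ ≡ 13 (mod 79), so λ ≡ 71.
  x = λ² - 11 - 5 = 5041 - 16 ≡ 48; y = λ·(11 - 48) - 33 ≡ 26. → (48, 26)
6P: (48, 26) + (5, 2). λ = (2 - 26)/(5 - 48) ≡ 55/36 mod 79. 36⁻¹ ≡ 11 (mod 79) since 36·11 = 396 ≡ 1, so λ ≡ 52.
  x = λ² - 48 - 5 = 2704 - 53 ≡ 44; y = λ·(48 - 44) - 26 ≡ 24. → (44, 24)
7P: (44, 24) + (5, 2). λ = (2 - 24)/(5 - 44) ≡ 57/40 mod 79. 40⁻¹ ≡ 2 (mod 79) since 40·2 = 80 ≡ 1, so λ ≡ 35.
  x = λ² - 44 - 5 = 1225 - 49 ≡ 70; y = λ·(44 - 70) - 24 ≡ 14. → (70, 14)
8P: (70, 14) + (5, 2). λ = (2 - 14)/(5 - 70) ≡ 67/14 mod 79. 14⁻¹ ≡ 17 (mod 79), so λ ≡ 33.
  x = λ² - 70 - 5 = 1089 - 75 ≡ 66; y = λ·(70 - 66) - 14 ≡ 39. → (66, 39)
9P: (66, 39) + (5, 2). λ = (2 - 39)/(5 - 66) ≡ 42/18 mod 79. 18⁻¹ ≡ 22 (mod 79), so λ ≡ 55.
  x = λ² - 66 - 5 = 3025 - 71 ≡ 31; y = λ·(66 - 31) - 39 ≡ 69. → (31, 69)
10P: (31, 69) + (5, 2). λ = (2 - 69)/(5 - 31) ≡ 12/53 mod 79. 53⁻¹ ≡ 3 (mod 79), so λ ≡ 36.
  x = λ² - 31 - 5 = 1296 - 36 ≡ 75; y = λ·(31 - 75) - 69 ≡ 6. → (75, 6)
11P: (75, 6) + (5, 2). λ = (2 - 6)/(5 - 75) ≡ 75/9 mod 79. 9⁻¹ ≡ 44 (mod 79), so λ ≡ 61.
  x = λ² - 75 - 5 = 3721 - 80 ≡ 7; y = λ·(75 - 7) - 6 ≡ 34. → (7, 34)
12P: (7, 34) + (5, 2). λ = (2 - 34)/(5 - 7) ≡ 47/77 mod 79. 77⁻¹ ≡ 39 (mod 79), so λ ≡ 16.
  x = λ² - 7 - 5 = 256 - 12 ≡ 7; y = λ·(7 - 7) - 34 ≡ 45. → (7, 45)

(7, 45)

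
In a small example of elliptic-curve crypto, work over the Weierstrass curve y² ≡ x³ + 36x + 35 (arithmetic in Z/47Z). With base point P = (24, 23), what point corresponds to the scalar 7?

(35, 15)

Repeated addition: build up to 7P.
2P: tangent at (24, 23): λ = (3·24² + 36)/(2·23) ≡ 25/46. 46⁻¹ ≡ 46 (mod 47), so λ ≡ 25·46 ≡ 22.
  x = λ² - 24 - 24 = 484 - 48 ≡ 13; y = λ·(24 - 13) - 23 ≡ 31. → (13, 31)
3P: (13, 31) + (24, 23). λ = (23 - 31)/(24 - 13) ≡ 39/11 mod 47. 11⁻¹ ≡ 30 (mod 47), so λ ≡ 42.
  x = λ² - 13 - 24 = 1764 - 37 ≡ 35; y = λ·(13 - 35) - 31 ≡ 32. → (35, 32)
4P: (35, 32) + (24, 23). λ = (23 - 32)/(24 - 35) ≡ 38/36 mod 47. 36⁻¹ ≡ 17 (mod 47) since 36·17 = 612 ≡ 1, so λ ≡ 35.
  x = λ² - 35 - 24 = 1225 - 59 ≡ 38; y = λ·(35 - 38) - 32 ≡ 4. → (38, 4)
5P: (38, 4) + (24, 23). λ = (23 - 4)/(24 - 38) ≡ 19/33 mod 47. 33⁻¹ ≡ 10 (mod 47) since 33·10 = 330 ≡ 1, so λ ≡ 2.
  x = λ² - 38 - 24 = 4 - 62 ≡ 36; y = λ·(38 - 36) - 4 ≡ 0. → (36, 0)
6P: (36, 0) + (24, 23). λ = (23 - 0)/(24 - 36) ≡ 23/35 mod 47. 35⁻¹ ≡ 43 (mod 47), so λ ≡ 2.
  x = λ² - 36 - 24 = 4 - 60 ≡ 38; y = λ·(36 - 38) - 0 ≡ 43. → (38, 43)
7P: (38, 43) + (24, 23). λ = (23 - 43)/(24 - 38) ≡ 27/33 mod 47. 33⁻¹ ≡ 10 (mod 47), so λ ≡ 35.
  x = λ² - 38 - 24 = 1225 - 62 ≡ 35; y = λ·(38 - 35) - 43 ≡ 15. → (35, 15)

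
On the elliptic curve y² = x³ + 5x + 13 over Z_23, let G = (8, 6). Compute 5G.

Double-and-add on 5 = (101)₂. Start with G = (8, 6) for the leading 1-bit.
double: tangent at (8, 6): λ = (3·8² + 5)/(2·6) ≡ 13/12. 12⁻¹ ≡ 2 (mod 23), so λ ≡ 13·2 ≡ 3.
  x = λ² - 8 - 8 = 9 - 16 ≡ 16; y = λ·(8 - 16) - 6 ≡ 16. → (16, 16)
double: tangent at (16, 16): λ = (3·16² + 5)/(2·16) ≡ 14/9. 9⁻¹ ≡ 18 (mod 23), so λ ≡ 14·18 ≡ 22.
  x = λ² - 16 - 16 = 484 - 32 ≡ 15; y = λ·(16 - 15) - 16 ≡ 6. → (15, 6)
add G: (15, 6) + (8, 6). λ = (6 - 6)/(8 - 15) ≡ 0/16 mod 23. 16⁻¹ ≡ 13 (mod 23) since 16·13 = 208 ≡ 1, so λ ≡ 0.
  x = λ² - 15 - 8 = 0 - 23 ≡ 0; y = λ·(15 - 0) - 6 ≡ 17. → (0, 17)

(0, 17)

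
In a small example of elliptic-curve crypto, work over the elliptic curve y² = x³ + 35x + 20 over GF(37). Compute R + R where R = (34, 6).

(7, 4)

tangent at (34, 6): λ = (3·34² + 35)/(2·6) ≡ 25/12. 12⁻¹ ≡ 34 (mod 37) since 12·34 = 408 ≡ 1, so λ ≡ 25·34 ≡ 36.
  x = λ² - 34 - 34 = 1296 - 68 ≡ 7; y = λ·(34 - 7) - 6 ≡ 4. → (7, 4)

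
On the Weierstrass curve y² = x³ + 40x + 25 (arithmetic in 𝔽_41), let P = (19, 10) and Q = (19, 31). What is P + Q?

The two points share x = 19 and their y-coordinates satisfy 10 + 31 ≡ 0 (mod 41), so they are inverses. Their sum is O.

O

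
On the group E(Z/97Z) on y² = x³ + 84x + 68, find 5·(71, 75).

Write P = (71, 75).
Repeated addition: build up to 5P.
2P: tangent at (71, 75): λ = (3·71² + 84)/(2·75) ≡ 75/53. 53⁻¹ ≡ 11 (mod 97), so λ ≡ 75·11 ≡ 49.
  x = λ² - 71 - 71 = 2401 - 142 ≡ 28; y = λ·(71 - 28) - 75 ≡ 92. → (28, 92)
3P: (28, 92) + (71, 75). λ = (75 - 92)/(71 - 28) ≡ 80/43 mod 97. 43⁻¹ ≡ 88 (mod 97), so λ ≡ 56.
  x = λ² - 28 - 71 = 3136 - 99 ≡ 30; y = λ·(28 - 30) - 92 ≡ 87. → (30, 87)
4P: (30, 87) + (71, 75). λ = (75 - 87)/(71 - 30) ≡ 85/41 mod 97. 41⁻¹ ≡ 71 (mod 97) since 41·71 = 2911 ≡ 1, so λ ≡ 21.
  x = λ² - 30 - 71 = 441 - 101 ≡ 49; y = λ·(30 - 49) - 87 ≡ 96. → (49, 96)
5P: (49, 96) + (71, 75). λ = (75 - 96)/(71 - 49) ≡ 76/22 mod 97. 22⁻¹ ≡ 75 (mod 97), so λ ≡ 74.
  x = λ² - 49 - 71 = 5476 - 120 ≡ 21; y = λ·(49 - 21) - 96 ≡ 36. → (21, 36)

(21, 36)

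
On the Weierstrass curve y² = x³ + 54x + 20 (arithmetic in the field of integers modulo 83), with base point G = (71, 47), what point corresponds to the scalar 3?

Repeated addition: build up to 3G.
2G: tangent at (71, 47): λ = (3·71² + 54)/(2·47) ≡ 71/11. 11⁻¹ ≡ 68 (mod 83) since 11·68 = 748 ≡ 1, so λ ≡ 71·68 ≡ 14.
  x = λ² - 71 - 71 = 196 - 142 ≡ 54; y = λ·(71 - 54) - 47 ≡ 25. → (54, 25)
3G: (54, 25) + (71, 47). λ = (47 - 25)/(71 - 54) ≡ 22/17 mod 83. 17⁻¹ ≡ 44 (mod 83) since 17·44 = 748 ≡ 1, so λ ≡ 55.
  x = λ² - 54 - 71 = 3025 - 125 ≡ 78; y = λ·(54 - 78) - 25 ≡ 66. → (78, 66)

(78, 66)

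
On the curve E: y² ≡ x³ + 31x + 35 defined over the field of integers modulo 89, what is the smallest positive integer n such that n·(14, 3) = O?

11

2P: tangent at (14, 3): λ = (3·14² + 31)/(2·3) ≡ 85/6. 6⁻¹ ≡ 15 (mod 89) since 6·15 = 90 ≡ 1, so λ ≡ 85·15 ≡ 29.
  x = λ² - 14 - 14 = 841 - 28 ≡ 12; y = λ·(14 - 12) - 3 ≡ 55. → (12, 55)
3P: (12, 55) + (14, 3). λ = (3 - 55)/(14 - 12) ≡ 37/2 mod 89. 2⁻¹ ≡ 45 (mod 89), so λ ≡ 63.
  x = λ² - 12 - 14 = 3969 - 26 ≡ 27; y = λ·(12 - 27) - 55 ≡ 68. → (27, 68)
4P: (27, 68) + (14, 3). λ = (3 - 68)/(14 - 27) ≡ 24/76 mod 89. 76⁻¹ ≡ 41 (mod 89) since 76·41 = 3116 ≡ 1, so λ ≡ 5.
  x = λ² - 27 - 14 = 25 - 41 ≡ 73; y = λ·(27 - 73) - 68 ≡ 58. → (73, 58)
5P: (73, 58) + (14, 3). λ = (3 - 58)/(14 - 73) ≡ 34/30 mod 89. 30⁻¹ ≡ 3 (mod 89), so λ ≡ 13.
  x = λ² - 73 - 14 = 169 - 87 ≡ 82; y = λ·(73 - 82) - 58 ≡ 3. → (82, 3)
6P: (82, 3) + (14, 3). λ = (3 - 3)/(14 - 82) ≡ 0/21 mod 89. 21⁻¹ ≡ 17 (mod 89) since 21·17 = 357 ≡ 1, so λ ≡ 0.
  x = λ² - 82 - 14 = 0 - 96 ≡ 82; y = λ·(82 - 82) - 3 ≡ 86. → (82, 86)
7P: (82, 86) + (14, 3). λ = (3 - 86)/(14 - 82) ≡ 6/21 mod 89. 21⁻¹ ≡ 17 (mod 89), so λ ≡ 13.
  x = λ² - 82 - 14 = 169 - 96 ≡ 73; y = λ·(82 - 73) - 86 ≡ 31. → (73, 31)
8P: (73, 31) + (14, 3). λ = (3 - 31)/(14 - 73) ≡ 61/30 mod 89. 30⁻¹ ≡ 3 (mod 89) since 30·3 = 90 ≡ 1, so λ ≡ 5.
  x = λ² - 73 - 14 = 25 - 87 ≡ 27; y = λ·(73 - 27) - 31 ≡ 21. → (27, 21)
9P: (27, 21) + (14, 3). λ = (3 - 21)/(14 - 27) ≡ 71/76 mod 89. 76⁻¹ ≡ 41 (mod 89), so λ ≡ 63.
  x = λ² - 27 - 14 = 3969 - 41 ≡ 12; y = λ·(27 - 12) - 21 ≡ 34. → (12, 34)
10P: (12, 34) + (14, 3). λ = (3 - 34)/(14 - 12) ≡ 58/2 mod 89. 2⁻¹ ≡ 45 (mod 89), so λ ≡ 29.
  x = λ² - 12 - 14 = 841 - 26 ≡ 14; y = λ·(12 - 14) - 34 ≡ 86. → (14, 86)
11P: (14, 86) + (14, 3): same x and y₁ ≡ -y₂, so the sum is O.
11P = O, so the order is 11.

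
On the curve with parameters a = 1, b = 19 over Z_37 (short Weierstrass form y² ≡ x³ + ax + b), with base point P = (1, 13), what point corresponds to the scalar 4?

Repeated addition: build up to 4P.
2P: tangent at (1, 13): λ = (3·1² + 1)/(2·13) ≡ 4/26. 26⁻¹ ≡ 10 (mod 37) since 26·10 = 260 ≡ 1, so λ ≡ 4·10 ≡ 3.
  x = λ² - 1 - 1 = 9 - 2 ≡ 7; y = λ·(1 - 7) - 13 ≡ 6. → (7, 6)
3P: (7, 6) + (1, 13). λ = (13 - 6)/(1 - 7) ≡ 7/31 mod 37. 31⁻¹ ≡ 6 (mod 37) since 31·6 = 186 ≡ 1, so λ ≡ 5.
  x = λ² - 7 - 1 = 25 - 8 ≡ 17; y = λ·(7 - 17) - 6 ≡ 18. → (17, 18)
4P: (17, 18) + (1, 13). λ = (13 - 18)/(1 - 17) ≡ 32/21 mod 37. 21⁻¹ ≡ 30 (mod 37), so λ ≡ 35.
  x = λ² - 17 - 1 = 1225 - 18 ≡ 23; y = λ·(17 - 23) - 18 ≡ 31. → (23, 31)

(23, 31)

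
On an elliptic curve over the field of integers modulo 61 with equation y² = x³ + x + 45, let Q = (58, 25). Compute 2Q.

tangent at (58, 25): λ = (3·58² + 1)/(2·25) ≡ 28/50. 50⁻¹ ≡ 11 (mod 61) since 50·11 = 550 ≡ 1, so λ ≡ 28·11 ≡ 3.
  x = λ² - 58 - 58 = 9 - 116 ≡ 15; y = λ·(58 - 15) - 25 ≡ 43. → (15, 43)

(15, 43)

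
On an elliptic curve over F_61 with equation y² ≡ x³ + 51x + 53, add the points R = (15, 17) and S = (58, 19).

(15, 17) + (58, 19). λ = (19 - 17)/(58 - 15) ≡ 2/43 mod 61. 43⁻¹ ≡ 44 (mod 61), so λ ≡ 27.
  x = λ² - 15 - 58 = 729 - 73 ≡ 46; y = λ·(15 - 46) - 17 ≡ 0. → (46, 0)

(46, 0)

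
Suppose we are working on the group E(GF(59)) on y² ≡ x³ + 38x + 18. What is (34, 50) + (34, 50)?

(39, 52)

tangent at (34, 50): λ = (3·34² + 38)/(2·50) ≡ 25/41. 41⁻¹ ≡ 36 (mod 59), so λ ≡ 25·36 ≡ 15.
  x = λ² - 34 - 34 = 225 - 68 ≡ 39; y = λ·(34 - 39) - 50 ≡ 52. → (39, 52)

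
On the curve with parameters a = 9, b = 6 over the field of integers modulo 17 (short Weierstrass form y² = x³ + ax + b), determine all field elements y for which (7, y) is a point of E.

x³ + 9x + 6 = 412 ≡ 4 (mod 17).
Square roots of 4 mod 17: 2 and 15 (since 2² = 4 ≡ 4).

2, 15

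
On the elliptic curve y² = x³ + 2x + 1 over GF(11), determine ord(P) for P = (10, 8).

8

2P: tangent at (10, 8): λ = (3·10² + 2)/(2·8) ≡ 5/5. 5⁻¹ ≡ 9 (mod 11) since 5·9 = 45 ≡ 1, so λ ≡ 5·9 ≡ 1.
  x = λ² - 10 - 10 = 1 - 20 ≡ 3; y = λ·(10 - 3) - 8 ≡ 10. → (3, 10)
3P: (3, 10) + (10, 8). λ = (8 - 10)/(10 - 3) ≡ 9/7 mod 11. 7⁻¹ ≡ 8 (mod 11), so λ ≡ 6.
  x = λ² - 3 - 10 = 36 - 13 ≡ 1; y = λ·(3 - 1) - 10 ≡ 2. → (1, 2)
4P: (1, 2) + (10, 8). λ = (8 - 2)/(10 - 1) ≡ 6/9 mod 11. 9⁻¹ ≡ 5 (mod 11) since 9·5 = 45 ≡ 1, so λ ≡ 8.
  x = λ² - 1 - 10 = 64 - 11 ≡ 9; y = λ·(1 - 9) - 2 ≡ 0. → (9, 0)
5P: (9, 0) + (10, 8). λ = (8 - 0)/(10 - 9) ≡ 8/1 mod 11. 1⁻¹ ≡ 1 (mod 11) since 1·1 = 1 ≡ 1, so λ ≡ 8.
  x = λ² - 9 - 10 = 64 - 19 ≡ 1; y = λ·(9 - 1) - 0 ≡ 9. → (1, 9)
6P: (1, 9) + (10, 8). λ = (8 - 9)/(10 - 1) ≡ 10/9 mod 11. 9⁻¹ ≡ 5 (mod 11), so λ ≡ 6.
  x = λ² - 1 - 10 = 36 - 11 ≡ 3; y = λ·(1 - 3) - 9 ≡ 1. → (3, 1)
7P: (3, 1) + (10, 8). λ = (8 - 1)/(10 - 3) ≡ 7/7 mod 11. 7⁻¹ ≡ 8 (mod 11), so λ ≡ 1.
  x = λ² - 3 - 10 = 1 - 13 ≡ 10; y = λ·(3 - 10) - 1 ≡ 3. → (10, 3)
8P: (10, 3) + (10, 8): same x and y₁ ≡ -y₂, so the sum is 𝒪.
8P = 𝒪, so the order is 8.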